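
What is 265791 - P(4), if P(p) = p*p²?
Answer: 265727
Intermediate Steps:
P(p) = p³
265791 - P(4) = 265791 - 1*4³ = 265791 - 1*64 = 265791 - 64 = 265727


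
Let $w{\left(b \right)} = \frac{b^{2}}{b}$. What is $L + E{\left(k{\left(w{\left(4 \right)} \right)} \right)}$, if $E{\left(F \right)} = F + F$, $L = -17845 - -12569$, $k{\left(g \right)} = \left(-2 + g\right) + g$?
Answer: $-5264$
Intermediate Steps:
$w{\left(b \right)} = b$
$k{\left(g \right)} = -2 + 2 g$
$L = -5276$ ($L = -17845 + 12569 = -5276$)
$E{\left(F \right)} = 2 F$
$L + E{\left(k{\left(w{\left(4 \right)} \right)} \right)} = -5276 + 2 \left(-2 + 2 \cdot 4\right) = -5276 + 2 \left(-2 + 8\right) = -5276 + 2 \cdot 6 = -5276 + 12 = -5264$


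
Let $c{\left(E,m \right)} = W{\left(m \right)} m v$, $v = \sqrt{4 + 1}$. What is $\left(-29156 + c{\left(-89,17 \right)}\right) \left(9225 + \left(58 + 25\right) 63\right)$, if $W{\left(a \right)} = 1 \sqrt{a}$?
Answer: $-421420824 + 245718 \sqrt{85} \approx -4.1916 \cdot 10^{8}$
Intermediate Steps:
$W{\left(a \right)} = \sqrt{a}$
$v = \sqrt{5} \approx 2.2361$
$c{\left(E,m \right)} = \sqrt{5} m^{\frac{3}{2}}$ ($c{\left(E,m \right)} = \sqrt{m} m \sqrt{5} = m^{\frac{3}{2}} \sqrt{5} = \sqrt{5} m^{\frac{3}{2}}$)
$\left(-29156 + c{\left(-89,17 \right)}\right) \left(9225 + \left(58 + 25\right) 63\right) = \left(-29156 + \sqrt{5} \cdot 17^{\frac{3}{2}}\right) \left(9225 + \left(58 + 25\right) 63\right) = \left(-29156 + \sqrt{5} \cdot 17 \sqrt{17}\right) \left(9225 + 83 \cdot 63\right) = \left(-29156 + 17 \sqrt{85}\right) \left(9225 + 5229\right) = \left(-29156 + 17 \sqrt{85}\right) 14454 = -421420824 + 245718 \sqrt{85}$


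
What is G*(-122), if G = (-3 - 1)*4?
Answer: 1952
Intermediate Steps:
G = -16 (G = -4*4 = -16)
G*(-122) = -16*(-122) = 1952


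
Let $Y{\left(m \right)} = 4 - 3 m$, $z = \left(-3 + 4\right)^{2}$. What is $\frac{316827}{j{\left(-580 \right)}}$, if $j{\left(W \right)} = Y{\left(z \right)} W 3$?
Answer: $- \frac{105609}{580} \approx -182.08$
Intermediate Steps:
$z = 1$ ($z = 1^{2} = 1$)
$j{\left(W \right)} = 3 W$ ($j{\left(W \right)} = \left(4 - 3\right) W 3 = 1 W 3 = W 3 = 3 W$)
$\frac{316827}{j{\left(-580 \right)}} = \frac{316827}{3 \left(-580\right)} = \frac{316827}{-1740} = 316827 \left(- \frac{1}{1740}\right) = - \frac{105609}{580}$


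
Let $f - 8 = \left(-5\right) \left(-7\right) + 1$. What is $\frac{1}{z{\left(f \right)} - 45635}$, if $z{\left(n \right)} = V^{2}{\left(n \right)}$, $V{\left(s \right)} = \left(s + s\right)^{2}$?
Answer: $\frac{1}{59923901} \approx 1.6688 \cdot 10^{-8}$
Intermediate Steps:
$V{\left(s \right)} = 4 s^{2}$ ($V{\left(s \right)} = \left(2 s\right)^{2} = 4 s^{2}$)
$f = 44$ ($f = 8 + \left(\left(-5\right) \left(-7\right) + 1\right) = 8 + \left(35 + 1\right) = 8 + 36 = 44$)
$z{\left(n \right)} = 16 n^{4}$ ($z{\left(n \right)} = \left(4 n^{2}\right)^{2} = 16 n^{4}$)
$\frac{1}{z{\left(f \right)} - 45635} = \frac{1}{16 \cdot 44^{4} - 45635} = \frac{1}{16 \cdot 3748096 - 45635} = \frac{1}{59969536 - 45635} = \frac{1}{59923901}$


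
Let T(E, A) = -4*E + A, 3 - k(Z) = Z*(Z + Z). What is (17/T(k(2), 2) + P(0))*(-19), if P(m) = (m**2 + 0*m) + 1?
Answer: -741/22 ≈ -33.682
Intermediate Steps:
k(Z) = 3 - 2*Z**2 (k(Z) = 3 - Z*(Z + Z) = 3 - Z*2*Z = 3 - 2*Z**2)
T(E, A) = A - 4*E
P(m) = 1 + m**2 (P(m) = (m**2 + 0) + 1 = m**2 + 1 = 1 + m**2)
(17/T(k(2), 2) + P(0))*(-19) = (17/(2 - 4*(3 - 2*2**2)) + (1 + 0**2))*(-19) = (17/(2 - 4*(3 - 2*4)) + (1 + 0))*(-19) = (17/(2 - 4*(3 - 8)) + 1)*(-19) = (17/(2 - 4*(-5)) + 1)*(-19) = (17/(2 + 20) + 1)*(-19) = (17/22 + 1)*(-19) = (39/22)*(-19) = -741/22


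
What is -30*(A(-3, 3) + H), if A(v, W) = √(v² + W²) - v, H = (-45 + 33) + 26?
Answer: -510 - 90*√2 ≈ -637.28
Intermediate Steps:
H = 14 (H = -12 + 26 = 14)
A(v, W) = √(W² + v²) - v
-30*(A(-3, 3) + H) = -30*((√(3² + (-3)²) - 1*(-3)) + 14) = -30*((√(9 + 9) + 3) + 14) = -30*((√18 + 3) + 14) = -30*((3*√2 + 3) + 14) = -30*((3 + 3*√2) + 14) = -30*(17 + 3*√2) = -510 - 90*√2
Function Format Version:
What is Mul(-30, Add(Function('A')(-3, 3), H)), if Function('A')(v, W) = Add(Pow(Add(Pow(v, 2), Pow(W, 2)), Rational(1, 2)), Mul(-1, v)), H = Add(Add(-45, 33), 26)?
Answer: Add(-510, Mul(-90, Pow(2, Rational(1, 2)))) ≈ -637.28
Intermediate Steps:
H = 14 (H = Add(-12, 26) = 14)
Function('A')(v, W) = Add(Pow(Add(Pow(W, 2), Pow(v, 2)), Rational(1, 2)), Mul(-1, v))
Mul(-30, Add(Function('A')(-3, 3), H)) = Mul(-30, Add(Add(Pow(Add(Pow(3, 2), Pow(-3, 2)), Rational(1, 2)), Mul(-1, -3)), 14)) = Mul(-30, Add(Add(Pow(Add(9, 9), Rational(1, 2)), 3), 14)) = Mul(-30, Add(Add(Pow(18, Rational(1, 2)), 3), 14)) = Mul(-30, Add(Add(Mul(3, Pow(2, Rational(1, 2))), 3), 14)) = Mul(-30, Add(Add(3, Mul(3, Pow(2, Rational(1, 2)))), 14)) = Mul(-30, Add(17, Mul(3, Pow(2, Rational(1, 2))))) = Add(-510, Mul(-90, Pow(2, Rational(1, 2))))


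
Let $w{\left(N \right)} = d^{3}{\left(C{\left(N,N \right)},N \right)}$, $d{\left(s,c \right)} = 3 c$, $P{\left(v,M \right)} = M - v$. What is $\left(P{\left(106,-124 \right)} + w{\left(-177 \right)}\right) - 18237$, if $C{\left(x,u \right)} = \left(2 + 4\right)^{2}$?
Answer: $-149739758$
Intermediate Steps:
$C{\left(x,u \right)} = 36$ ($C{\left(x,u \right)} = 6^{2} = 36$)
$w{\left(N \right)} = 27 N^{3}$ ($w{\left(N \right)} = \left(3 N\right)^{3} = 27 N^{3}$)
$\left(P{\left(106,-124 \right)} + w{\left(-177 \right)}\right) - 18237 = \left(\left(-124 - 106\right) + 27 \left(-177\right)^{3}\right) - 18237 = \left(\left(-124 - 106\right) + 27 \left(-5545233\right)\right) - 18237 = \left(-230 - 149721291\right) - 18237 = -149721521 - 18237 = -149739758$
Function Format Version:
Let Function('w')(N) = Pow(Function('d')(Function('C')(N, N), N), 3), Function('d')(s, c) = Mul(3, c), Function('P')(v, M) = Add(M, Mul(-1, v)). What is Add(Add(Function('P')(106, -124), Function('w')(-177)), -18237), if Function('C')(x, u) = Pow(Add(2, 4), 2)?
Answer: -149739758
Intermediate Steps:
Function('C')(x, u) = 36 (Function('C')(x, u) = Pow(6, 2) = 36)
Function('w')(N) = Mul(27, Pow(N, 3)) (Function('w')(N) = Pow(Mul(3, N), 3) = Mul(27, Pow(N, 3)))
Add(Add(Function('P')(106, -124), Function('w')(-177)), -18237) = Add(Add(Add(-124, Mul(-1, 106)), Mul(27, Pow(-177, 3))), -18237) = Add(Add(Add(-124, -106), Mul(27, -5545233)), -18237) = Add(Add(-230, -149721291), -18237) = Add(-149721521, -18237) = -149739758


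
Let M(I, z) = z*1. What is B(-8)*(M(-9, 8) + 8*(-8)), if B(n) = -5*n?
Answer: -2240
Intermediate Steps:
M(I, z) = z
B(-8)*(M(-9, 8) + 8*(-8)) = (-5*(-8))*(8 + 8*(-8)) = 40*(8 - 64) = 40*(-56) = -2240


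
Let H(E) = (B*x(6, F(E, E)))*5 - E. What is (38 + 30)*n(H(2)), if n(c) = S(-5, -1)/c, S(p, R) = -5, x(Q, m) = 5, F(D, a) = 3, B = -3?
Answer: 340/77 ≈ 4.4156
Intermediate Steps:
H(E) = -75 - E (H(E) = -3*5*5 - E = -15*5 - E = -75 - E)
n(c) = -5/c
(38 + 30)*n(H(2)) = (38 + 30)*(-5/(-75 - 1*2)) = 68*(-5/(-75 - 2)) = 68*(-5/(-77)) = 68*(-5*(-1/77)) = 68*(5/77) = 340/77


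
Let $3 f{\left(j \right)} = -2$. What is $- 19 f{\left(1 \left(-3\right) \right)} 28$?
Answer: $\frac{1064}{3} \approx 354.67$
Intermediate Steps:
$f{\left(j \right)} = - \frac{2}{3}$ ($f{\left(j \right)} = \frac{1}{3} \left(-2\right) = - \frac{2}{3}$)
$- 19 f{\left(1 \left(-3\right) \right)} 28 = \left(-19\right) \left(- \frac{2}{3}\right) 28 = \frac{38}{3} \cdot 28 = \frac{1064}{3}$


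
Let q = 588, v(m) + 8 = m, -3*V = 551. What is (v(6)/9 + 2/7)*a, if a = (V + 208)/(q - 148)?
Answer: 73/20790 ≈ 0.0035113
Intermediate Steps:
V = -551/3 (V = -⅓*551 = -551/3 ≈ -183.67)
v(m) = -8 + m
a = 73/1320 (a = (-551/3 + 208)/(588 - 148) = (73/3)/440 = (73/3)*(1/440) = 73/1320 ≈ 0.055303)
(v(6)/9 + 2/7)*a = ((-8 + 6)/9 + 2/7)*(73/1320) = (-2*⅑ + 2*(⅐))*(73/1320) = (-2/9 + 2/7)*(73/1320) = (4/63)*(73/1320) = 73/20790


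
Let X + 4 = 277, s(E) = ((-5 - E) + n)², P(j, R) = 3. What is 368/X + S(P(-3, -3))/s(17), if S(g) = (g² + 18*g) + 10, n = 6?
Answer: 114137/69888 ≈ 1.6331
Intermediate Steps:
s(E) = (1 - E)² (s(E) = ((-5 - E) + 6)² = (1 - E)²)
S(g) = 10 + g² + 18*g
X = 273 (X = -4 + 277 = 273)
368/X + S(P(-3, -3))/s(17) = 368/273 + (10 + 3² + 18*3)/((-1 + 17)²) = 368*(1/273) + (10 + 9 + 54)/(16²) = 368/273 + 73/256 = 114137/69888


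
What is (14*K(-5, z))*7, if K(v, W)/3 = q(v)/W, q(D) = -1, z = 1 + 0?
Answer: -294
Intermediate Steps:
z = 1
K(v, W) = -3/W (K(v, W) = 3*(-1/W) = -3/W)
(14*K(-5, z))*7 = (14*(-3/1))*7 = (14*(-3*1))*7 = (14*(-3))*7 = -42*7 = -294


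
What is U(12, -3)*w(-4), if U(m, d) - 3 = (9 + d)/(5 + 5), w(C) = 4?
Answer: 72/5 ≈ 14.400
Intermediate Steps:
U(m, d) = 39/10 + d/10 (U(m, d) = 3 + (9 + d)/(5 + 5) = 3 + (9 + d)/10 = 3 + (9 + d)*(⅒) = 3 + (9/10 + d/10) = 39/10 + d/10)
U(12, -3)*w(-4) = (39/10 + (⅒)*(-3))*4 = (39/10 - 3/10)*4 = (18/5)*4 = 72/5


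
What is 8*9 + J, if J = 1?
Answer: 73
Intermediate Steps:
8*9 + J = 8*9 + 1 = 72 + 1 = 73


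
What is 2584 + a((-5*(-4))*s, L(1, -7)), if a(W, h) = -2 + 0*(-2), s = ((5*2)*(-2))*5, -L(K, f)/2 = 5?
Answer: 2582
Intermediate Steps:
L(K, f) = -10 (L(K, f) = -2*5 = -10)
s = -100 (s = (10*(-2))*5 = -20*5 = -100)
a(W, h) = -2 (a(W, h) = -2 + 0 = -2)
2584 + a((-5*(-4))*s, L(1, -7)) = 2584 - 2 = 2582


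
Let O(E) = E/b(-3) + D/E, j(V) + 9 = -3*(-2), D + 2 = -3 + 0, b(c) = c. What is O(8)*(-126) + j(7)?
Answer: 1647/4 ≈ 411.75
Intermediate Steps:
D = -5 (D = -2 + (-3 + 0) = -2 - 3 = -5)
j(V) = -3 (j(V) = -9 - 3*(-2) = -9 + 6 = -3)
O(E) = -5/E - E/3 (O(E) = E/(-3) - 5/E = E*(-⅓) - 5/E = -E/3 - 5/E = -5/E - E/3)
O(8)*(-126) + j(7) = (-5/8 - ⅓*8)*(-126) - 3 = (-5*⅛ - 8/3)*(-126) - 3 = (-5/8 - 8/3)*(-126) - 3 = -79/24*(-126) - 3 = 1659/4 - 3 = 1647/4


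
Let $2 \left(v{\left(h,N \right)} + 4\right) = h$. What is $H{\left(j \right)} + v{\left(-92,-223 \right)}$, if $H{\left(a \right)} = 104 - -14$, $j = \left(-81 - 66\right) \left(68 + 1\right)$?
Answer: $68$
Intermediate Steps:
$v{\left(h,N \right)} = -4 + \frac{h}{2}$
$j = -10143$ ($j = \left(-147\right) 69 = -10143$)
$H{\left(a \right)} = 118$ ($H{\left(a \right)} = 104 + 14 = 118$)
$H{\left(j \right)} + v{\left(-92,-223 \right)} = 118 + \left(-4 + \frac{1}{2} \left(-92\right)\right) = 118 - 50 = 68$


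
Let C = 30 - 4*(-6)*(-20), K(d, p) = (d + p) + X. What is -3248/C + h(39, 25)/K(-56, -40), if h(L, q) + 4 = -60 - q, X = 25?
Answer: 135329/15975 ≈ 8.4713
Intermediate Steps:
h(L, q) = -64 - q (h(L, q) = -4 + (-60 - q) = -64 - q)
K(d, p) = 25 + d + p (K(d, p) = (d + p) + 25 = 25 + d + p)
C = -450 (C = 30 + 24*(-20) = 30 - 480 = -450)
-3248/C + h(39, 25)/K(-56, -40) = -3248/(-450) + (-64 - 1*25)/(25 - 56 - 40) = -3248*(-1/450) + (-64 - 25)/(-71) = 1624/225 - 89*(-1/71) = 1624/225 + 89/71 = 135329/15975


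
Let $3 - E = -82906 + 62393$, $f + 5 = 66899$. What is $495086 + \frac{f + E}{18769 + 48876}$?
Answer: $\frac{6698035976}{13529} \approx 4.9509 \cdot 10^{5}$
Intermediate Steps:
$f = 66894$ ($f = -5 + 66899 = 66894$)
$E = 20516$ ($E = 3 - \left(-82906 + 62393\right) = 3 - -20513 = 3 + 20513 = 20516$)
$495086 + \frac{f + E}{18769 + 48876} = 495086 + \frac{66894 + 20516}{18769 + 48876} = 495086 + \frac{87410}{67645} = 495086 + 87410 \cdot \frac{1}{67645} = 495086 + \frac{17482}{13529} = \frac{6698035976}{13529}$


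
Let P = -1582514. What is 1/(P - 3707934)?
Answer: -1/5290448 ≈ -1.8902e-7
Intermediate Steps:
1/(P - 3707934) = 1/(-1582514 - 3707934) = 1/(-5290448) = -1/5290448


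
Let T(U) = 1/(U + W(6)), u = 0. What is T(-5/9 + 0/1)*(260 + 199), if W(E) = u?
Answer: -4131/5 ≈ -826.20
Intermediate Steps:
W(E) = 0
T(U) = 1/U (T(U) = 1/(U + 0) = 1/U)
T(-5/9 + 0/1)*(260 + 199) = (260 + 199)/(-5/9 + 0/1) = 459/(-5*⅑ + 0*1) = 459/(-5/9 + 0) = 459/(-5/9) = -9/5*459 = -4131/5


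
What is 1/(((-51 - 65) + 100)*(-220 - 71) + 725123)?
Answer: 1/729779 ≈ 1.3703e-6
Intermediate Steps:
1/(((-51 - 65) + 100)*(-220 - 71) + 725123) = 1/((-116 + 100)*(-291) + 725123) = 1/(-16*(-291) + 725123) = 1/(4656 + 725123) = 1/729779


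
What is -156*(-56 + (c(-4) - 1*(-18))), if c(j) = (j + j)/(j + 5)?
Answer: 7176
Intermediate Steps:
c(j) = 2*j/(5 + j) (c(j) = (2*j)/(5 + j) = 2*j/(5 + j))
-156*(-56 + (c(-4) - 1*(-18))) = -156*(-56 + (2*(-4)/(5 - 4) - 1*(-18))) = -156*(-56 + (2*(-4)/1 + 18)) = -156*(-56 + (2*(-4)*1 + 18)) = -156*(-56 + (-8 + 18)) = -156*(-56 + 10) = -156*(-46) = 7176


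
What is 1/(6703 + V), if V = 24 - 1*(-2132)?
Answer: 1/8859 ≈ 0.00011288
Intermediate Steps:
V = 2156 (V = 24 + 2132 = 2156)
1/(6703 + V) = 1/(6703 + 2156) = 1/8859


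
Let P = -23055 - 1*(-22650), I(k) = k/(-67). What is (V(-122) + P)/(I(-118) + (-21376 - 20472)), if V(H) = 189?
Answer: 804/155761 ≈ 0.0051618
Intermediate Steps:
I(k) = -k/67 (I(k) = k*(-1/67) = -k/67)
P = -405 (P = -23055 + 22650 = -405)
(V(-122) + P)/(I(-118) + (-21376 - 20472)) = (189 - 405)/(-1/67*(-118) + (-21376 - 20472)) = -216/(118/67 - 41848) = -216/(-2803698/67) = -216*(-67/2803698) = 804/155761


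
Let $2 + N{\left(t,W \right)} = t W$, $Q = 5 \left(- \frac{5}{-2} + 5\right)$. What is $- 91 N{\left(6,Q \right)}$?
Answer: $-20293$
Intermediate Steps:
$Q = \frac{75}{2}$ ($Q = 5 \left(\left(-5\right) \left(- \frac{1}{2}\right) + 5\right) = 5 \left(\frac{5}{2} + 5\right) = 5 \cdot \frac{15}{2} = \frac{75}{2} \approx 37.5$)
$N{\left(t,W \right)} = -2 + W t$ ($N{\left(t,W \right)} = -2 + t W = -2 + W t$)
$- 91 N{\left(6,Q \right)} = - 91 \left(-2 + \frac{75}{2} \cdot 6\right) = - 91 \left(-2 + 225\right) = \left(-91\right) 223 = -20293$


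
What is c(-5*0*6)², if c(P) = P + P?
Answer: 0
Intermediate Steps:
c(P) = 2*P
c(-5*0*6)² = (2*(-5*0*6))² = (2*(0*6))² = (2*0)² = 0² = 0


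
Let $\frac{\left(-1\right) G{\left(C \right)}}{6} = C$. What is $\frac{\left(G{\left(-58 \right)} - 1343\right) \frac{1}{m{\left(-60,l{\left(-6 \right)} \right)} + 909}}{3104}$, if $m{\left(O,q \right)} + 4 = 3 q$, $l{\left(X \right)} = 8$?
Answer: $- \frac{995}{2883616} \approx -0.00034505$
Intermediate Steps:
$G{\left(C \right)} = - 6 C$
$m{\left(O,q \right)} = -4 + 3 q$
$\frac{\left(G{\left(-58 \right)} - 1343\right) \frac{1}{m{\left(-60,l{\left(-6 \right)} \right)} + 909}}{3104} = \frac{\left(\left(-6\right) \left(-58\right) - 1343\right) \frac{1}{\left(-4 + 3 \cdot 8\right) + 909}}{3104} = \frac{348 - 1343}{\left(-4 + 24\right) + 909} \cdot \frac{1}{3104} = - \frac{995}{20 + 909} \cdot \frac{1}{3104} = - \frac{995}{929} \cdot \frac{1}{3104} = \left(-995\right) \frac{1}{929} \cdot \frac{1}{3104} = \left(- \frac{995}{929}\right) \frac{1}{3104} = - \frac{995}{2883616}$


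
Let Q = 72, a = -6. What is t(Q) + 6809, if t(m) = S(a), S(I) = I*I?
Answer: 6845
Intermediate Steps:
S(I) = I**2
t(m) = 36 (t(m) = (-6)**2 = 36)
t(Q) + 6809 = 36 + 6809 = 6845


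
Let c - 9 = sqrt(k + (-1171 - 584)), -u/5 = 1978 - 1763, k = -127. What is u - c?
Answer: -1084 - I*sqrt(1882) ≈ -1084.0 - 43.382*I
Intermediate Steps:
u = -1075 (u = -5*(1978 - 1763) = -5*215 = -1075)
c = 9 + I*sqrt(1882) (c = 9 + sqrt(-127 + (-1171 - 584)) = 9 + sqrt(-127 - 1755) = 9 + sqrt(-1882) = 9 + I*sqrt(1882) ≈ 9.0 + 43.382*I)
u - c = -1075 - (9 + I*sqrt(1882)) = -1075 + (-9 - I*sqrt(1882)) = -1084 - I*sqrt(1882)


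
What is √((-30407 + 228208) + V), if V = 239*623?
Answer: 3*√38522 ≈ 588.81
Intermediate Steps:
V = 148897
√((-30407 + 228208) + V) = √((-30407 + 228208) + 148897) = √(197801 + 148897) = √346698 = 3*√38522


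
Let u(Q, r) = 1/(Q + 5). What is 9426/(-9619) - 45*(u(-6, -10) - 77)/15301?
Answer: -8497272/11321563 ≈ -0.75054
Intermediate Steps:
u(Q, r) = 1/(5 + Q)
9426/(-9619) - 45*(u(-6, -10) - 77)/15301 = 9426/(-9619) - 45*(1/(5 - 6) - 77)/15301 = 9426*(-1/9619) - 45*(1/(-1) - 77)*(1/15301) = -9426/9619 - 45*(-1 - 77)*(1/15301) = -9426/9619 - 45*(-78)*(1/15301) = -9426/9619 + 3510*(1/15301) = -9426/9619 + 270/1177 = -8497272/11321563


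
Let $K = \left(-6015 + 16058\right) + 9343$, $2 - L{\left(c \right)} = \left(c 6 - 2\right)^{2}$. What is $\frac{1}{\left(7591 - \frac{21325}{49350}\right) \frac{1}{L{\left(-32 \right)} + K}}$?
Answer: $- \frac{36021552}{14983781} \approx -2.404$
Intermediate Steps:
$L{\left(c \right)} = 2 - \left(-2 + 6 c\right)^{2}$ ($L{\left(c \right)} = 2 - \left(c 6 - 2\right)^{2} = 2 - \left(6 c - 2\right)^{2} = 2 - \left(-2 + 6 c\right)^{2}$)
$K = 19386$ ($K = 10043 + 9343 = 19386$)
$\frac{1}{\left(7591 - \frac{21325}{49350}\right) \frac{1}{L{\left(-32 \right)} + K}} = \frac{1}{\left(7591 - \frac{21325}{49350}\right) \frac{1}{\left(-2 - 36 \left(-32\right)^{2} + 24 \left(-32\right)\right) + 19386}} = \frac{1}{\left(7591 - \frac{853}{1974}\right) \frac{1}{\left(-2 - 36864 - 768\right) + 19386}} = \frac{1}{\frac{14983781}{1974} \frac{1}{-37634 + 19386}} = \frac{1}{\frac{14983781}{1974} \frac{1}{-18248}} = \frac{1}{\frac{14983781}{1974} \left(- \frac{1}{18248}\right)} = \frac{1}{- \frac{14983781}{36021552}} = - \frac{36021552}{14983781}$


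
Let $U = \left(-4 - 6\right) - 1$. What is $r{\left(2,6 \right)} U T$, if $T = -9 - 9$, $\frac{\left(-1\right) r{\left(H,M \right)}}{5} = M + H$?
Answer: $-7920$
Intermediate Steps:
$r{\left(H,M \right)} = - 5 H - 5 M$ ($r{\left(H,M \right)} = - 5 \left(M + H\right) = - 5 \left(H + M\right) = - 5 H - 5 M$)
$T = -18$
$U = -11$ ($U = -10 - 1 = -11$)
$r{\left(2,6 \right)} U T = \left(\left(-5\right) 2 - 30\right) \left(-11\right) \left(-18\right) = \left(-10 - 30\right) \left(-11\right) \left(-18\right) = \left(-40\right) \left(-11\right) \left(-18\right) = 440 \left(-18\right) = -7920$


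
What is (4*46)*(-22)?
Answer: -4048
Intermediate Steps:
(4*46)*(-22) = 184*(-22) = -4048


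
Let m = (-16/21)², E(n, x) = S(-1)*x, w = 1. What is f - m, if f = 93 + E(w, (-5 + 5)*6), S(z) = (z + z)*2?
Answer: 40757/441 ≈ 92.419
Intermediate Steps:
S(z) = 4*z (S(z) = (2*z)*2 = 4*z)
E(n, x) = -4*x (E(n, x) = (4*(-1))*x = -4*x)
m = 256/441 (m = (-16*1/21)² = (-16/21)² = 256/441 ≈ 0.58050)
f = 93 (f = 93 - 4*(-5 + 5)*6 = 93 - 0*6 = 93 - 4*0 = 93 + 0 = 93)
f - m = 93 - 1*256/441 = 93 - 256/441 = 40757/441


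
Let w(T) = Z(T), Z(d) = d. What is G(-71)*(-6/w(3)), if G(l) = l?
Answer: 142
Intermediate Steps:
w(T) = T
G(-71)*(-6/w(3)) = -(-426)/3 = -71*(-2) = 142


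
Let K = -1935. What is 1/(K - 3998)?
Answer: -1/5933 ≈ -0.00016855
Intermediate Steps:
1/(K - 3998) = 1/(-1935 - 3998) = 1/(-5933) = -1/5933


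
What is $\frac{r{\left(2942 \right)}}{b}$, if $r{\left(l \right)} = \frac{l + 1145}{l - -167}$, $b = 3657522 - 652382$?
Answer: $\frac{4087}{9342980260} \approx 4.3744 \cdot 10^{-7}$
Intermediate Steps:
$b = 3005140$
$r{\left(l \right)} = \frac{1145 + l}{167 + l}$ ($r{\left(l \right)} = \frac{1145 + l}{l + 167} = \frac{1145 + l}{167 + l}$)
$\frac{r{\left(2942 \right)}}{b} = \frac{\frac{1}{167 + 2942} \left(1145 + 2942\right)}{3005140} = \frac{1}{3109} \cdot 4087 \cdot \frac{1}{3005140} = \frac{4087}{3109} \cdot \frac{1}{3005140} = \frac{4087}{9342980260}$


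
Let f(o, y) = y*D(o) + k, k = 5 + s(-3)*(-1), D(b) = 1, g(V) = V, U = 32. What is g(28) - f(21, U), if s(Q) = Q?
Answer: -12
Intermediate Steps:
k = 8 (k = 5 - 3*(-1) = 5 + 3 = 8)
f(o, y) = 8 + y (f(o, y) = y*1 + 8 = y + 8 = 8 + y)
g(28) - f(21, U) = 28 - (8 + 32) = 28 - 1*40 = 28 - 40 = -12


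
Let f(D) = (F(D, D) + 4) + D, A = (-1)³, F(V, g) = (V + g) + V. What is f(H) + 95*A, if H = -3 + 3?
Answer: -91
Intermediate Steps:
F(V, g) = g + 2*V
H = 0
A = -1
f(D) = 4 + 4*D (f(D) = ((D + 2*D) + 4) + D = (3*D + 4) + D = (4 + 3*D) + D = 4 + 4*D)
f(H) + 95*A = (4 + 4*0) + 95*(-1) = (4 + 0) - 95 = 4 - 95 = -91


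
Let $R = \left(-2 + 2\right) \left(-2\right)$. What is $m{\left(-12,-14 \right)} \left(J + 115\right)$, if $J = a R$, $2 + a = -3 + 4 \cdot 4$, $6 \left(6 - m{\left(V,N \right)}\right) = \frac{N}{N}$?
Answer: $\frac{4025}{6} \approx 670.83$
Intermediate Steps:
$R = 0$ ($R = 0 \left(-2\right) = 0$)
$m{\left(V,N \right)} = \frac{35}{6}$ ($m{\left(V,N \right)} = 6 - \frac{N \frac{1}{N}}{6} = 6 - \frac{1}{6} = \frac{35}{6}$)
$a = 11$ ($a = -2 + \left(-3 + 4 \cdot 4\right) = -2 + \left(-3 + 16\right) = -2 + 13 = 11$)
$J = 0$ ($J = 11 \cdot 0 = 0$)
$m{\left(-12,-14 \right)} \left(J + 115\right) = \frac{35 \left(0 + 115\right)}{6} = \frac{35}{6} \cdot 115 = \frac{4025}{6}$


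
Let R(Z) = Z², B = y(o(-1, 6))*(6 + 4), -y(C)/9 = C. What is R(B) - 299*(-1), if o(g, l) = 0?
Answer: 299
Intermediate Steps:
y(C) = -9*C
B = 0 (B = (-9*0)*(6 + 4) = 0*10 = 0)
R(B) - 299*(-1) = 0² - 299*(-1) = 0 + 299 = 299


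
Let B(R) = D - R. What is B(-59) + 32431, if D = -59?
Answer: 32431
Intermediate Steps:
B(R) = -59 - R
B(-59) + 32431 = (-59 - 1*(-59)) + 32431 = (-59 + 59) + 32431 = 0 + 32431 = 32431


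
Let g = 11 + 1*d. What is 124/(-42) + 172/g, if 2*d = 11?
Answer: 1726/231 ≈ 7.4719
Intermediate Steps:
d = 11/2 (d = (½)*11 = 11/2 ≈ 5.5000)
g = 33/2 (g = 11 + 1*(11/2) = 11 + 11/2 = 33/2 ≈ 16.500)
124/(-42) + 172/g = 124/(-42) + 172/(33/2) = 124*(-1/42) + 172*(2/33) = -62/21 + 344/33 = 1726/231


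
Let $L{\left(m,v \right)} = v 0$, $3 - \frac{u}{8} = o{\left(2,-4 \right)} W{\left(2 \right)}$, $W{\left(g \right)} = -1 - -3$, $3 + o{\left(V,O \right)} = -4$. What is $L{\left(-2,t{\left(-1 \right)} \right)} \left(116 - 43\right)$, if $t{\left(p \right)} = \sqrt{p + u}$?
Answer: $0$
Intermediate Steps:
$o{\left(V,O \right)} = -7$ ($o{\left(V,O \right)} = -3 - 4 = -7$)
$W{\left(g \right)} = 2$ ($W{\left(g \right)} = -1 + 3 = 2$)
$u = 136$ ($u = 24 - 8 \left(\left(-7\right) 2\right) = 24 - -112 = 24 + 112 = 136$)
$t{\left(p \right)} = \sqrt{136 + p}$ ($t{\left(p \right)} = \sqrt{p + 136} = \sqrt{136 + p}$)
$L{\left(m,v \right)} = 0$
$L{\left(-2,t{\left(-1 \right)} \right)} \left(116 - 43\right) = 0 \left(116 - 43\right) = 0 \cdot 73 = 0$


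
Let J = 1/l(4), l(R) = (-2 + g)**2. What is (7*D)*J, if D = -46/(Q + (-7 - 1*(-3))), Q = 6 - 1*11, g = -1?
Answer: 322/81 ≈ 3.9753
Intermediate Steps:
l(R) = 9 (l(R) = (-2 - 1)**2 = (-3)**2 = 9)
Q = -5 (Q = 6 - 11 = -5)
J = 1/9 ≈ 0.11111
D = 46/9 (D = -46/(-5 + (-7 - 1*(-3))) = -46/(-5 + (-7 + 3)) = -46/(-5 - 4) = -46/(-9) = -46*(-1/9) = 46/9 ≈ 5.1111)
(7*D)*J = (7*(46/9))*(1/9) = (322/9)*(1/9) = 322/81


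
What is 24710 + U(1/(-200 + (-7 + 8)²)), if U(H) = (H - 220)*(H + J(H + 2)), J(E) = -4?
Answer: 1013434167/39601 ≈ 25591.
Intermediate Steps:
U(H) = (-220 + H)*(-4 + H) (U(H) = (H - 220)*(H - 4) = (-220 + H)*(-4 + H))
24710 + U(1/(-200 + (-7 + 8)²)) = 24710 + (880 + (1/(-200 + (-7 + 8)²))² - 224/(-200 + (-7 + 8)²)) = 24710 + (880 + (1/(-200 + 1²))² - 224/(-200 + 1²)) = 24710 + (880 + (1/(-200 + 1))² - 224/(-200 + 1)) = 24710 + (880 + (1/(-199))² - 224/(-199)) = 24710 + (880 + (-1/199)² - 224*(-1/199)) = 24710 + (880 + 1/39601 + 224/199) = 24710 + 34893457/39601 = 1013434167/39601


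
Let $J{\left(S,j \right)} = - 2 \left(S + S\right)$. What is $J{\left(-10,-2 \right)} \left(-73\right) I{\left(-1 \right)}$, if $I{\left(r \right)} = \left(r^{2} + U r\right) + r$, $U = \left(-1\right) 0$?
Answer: $0$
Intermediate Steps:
$U = 0$
$J{\left(S,j \right)} = - 4 S$ ($J{\left(S,j \right)} = - 2 \cdot 2 S = - 4 S$)
$I{\left(r \right)} = r + r^{2}$ ($I{\left(r \right)} = \left(r^{2} + 0 r\right) + r = \left(r^{2} + 0\right) + r = r^{2} + r = r + r^{2}$)
$J{\left(-10,-2 \right)} \left(-73\right) I{\left(-1 \right)} = \left(-4\right) \left(-10\right) \left(-73\right) \left(- (1 - 1)\right) = 40 \left(-73\right) \left(\left(-1\right) 0\right) = \left(-2920\right) 0 = 0$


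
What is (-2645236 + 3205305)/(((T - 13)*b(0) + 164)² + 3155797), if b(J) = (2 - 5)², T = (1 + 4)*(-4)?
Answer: 560069/3173486 ≈ 0.17648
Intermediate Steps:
T = -20 (T = 5*(-4) = -20)
b(J) = 9 (b(J) = (-3)² = 9)
(-2645236 + 3205305)/(((T - 13)*b(0) + 164)² + 3155797) = (-2645236 + 3205305)/(((-20 - 13)*9 + 164)² + 3155797) = 560069/((-33*9 + 164)² + 3155797) = 560069/((-297 + 164)² + 3155797) = 560069/((-133)² + 3155797) = 560069/(17689 + 3155797) = 560069/3173486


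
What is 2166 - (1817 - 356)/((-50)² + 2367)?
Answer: 10540461/4867 ≈ 2165.7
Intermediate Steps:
2166 - (1817 - 356)/((-50)² + 2367) = 2166 - 1461/(2500 + 2367) = 2166 - 1461/4867 = 10540461/4867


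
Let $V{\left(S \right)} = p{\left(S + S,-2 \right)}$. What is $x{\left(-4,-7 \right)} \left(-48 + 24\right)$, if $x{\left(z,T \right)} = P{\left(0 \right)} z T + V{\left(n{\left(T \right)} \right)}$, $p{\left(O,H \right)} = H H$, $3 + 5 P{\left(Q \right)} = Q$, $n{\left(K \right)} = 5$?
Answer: $\frac{1536}{5} \approx 307.2$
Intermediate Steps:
$P{\left(Q \right)} = - \frac{3}{5} + \frac{Q}{5}$
$p{\left(O,H \right)} = H^{2}$
$V{\left(S \right)} = 4$ ($V{\left(S \right)} = \left(-2\right)^{2} = 4$)
$x{\left(z,T \right)} = 4 - \frac{3 T z}{5}$ ($x{\left(z,T \right)} = \left(- \frac{3}{5} + \frac{1}{5} \cdot 0\right) z T + 4 = \left(- \frac{3}{5} + 0\right) z T + 4 = - \frac{3 z}{5} T + 4 = - \frac{3 T z}{5} + 4 = 4 - \frac{3 T z}{5}$)
$x{\left(-4,-7 \right)} \left(-48 + 24\right) = \left(4 - \left(- \frac{21}{5}\right) \left(-4\right)\right) \left(-48 + 24\right) = \left(4 - \frac{84}{5}\right) \left(-24\right) = \left(- \frac{64}{5}\right) \left(-24\right) = \frac{1536}{5}$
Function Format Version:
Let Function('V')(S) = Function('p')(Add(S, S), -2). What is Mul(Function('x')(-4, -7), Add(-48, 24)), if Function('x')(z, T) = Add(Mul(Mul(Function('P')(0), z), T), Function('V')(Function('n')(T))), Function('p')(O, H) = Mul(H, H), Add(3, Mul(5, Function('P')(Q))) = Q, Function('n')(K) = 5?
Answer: Rational(1536, 5) ≈ 307.20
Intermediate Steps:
Function('P')(Q) = Add(Rational(-3, 5), Mul(Rational(1, 5), Q))
Function('p')(O, H) = Pow(H, 2)
Function('V')(S) = 4 (Function('V')(S) = Pow(-2, 2) = 4)
Function('x')(z, T) = Add(4, Mul(Rational(-3, 5), T, z)) (Function('x')(z, T) = Add(Mul(Mul(Add(Rational(-3, 5), Mul(Rational(1, 5), 0)), z), T), 4) = Add(Mul(Mul(Add(Rational(-3, 5), 0), z), T), 4) = Add(Mul(Mul(Rational(-3, 5), z), T), 4) = Add(Mul(Rational(-3, 5), T, z), 4) = Add(4, Mul(Rational(-3, 5), T, z)))
Mul(Function('x')(-4, -7), Add(-48, 24)) = Mul(Add(4, Mul(Rational(-3, 5), -7, -4)), Add(-48, 24)) = Mul(Add(4, Rational(-84, 5)), -24) = Mul(Rational(-64, 5), -24) = Rational(1536, 5)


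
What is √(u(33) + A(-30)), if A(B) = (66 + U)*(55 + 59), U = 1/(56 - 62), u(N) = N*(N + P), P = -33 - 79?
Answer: √4898 ≈ 69.986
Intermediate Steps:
P = -112
u(N) = N*(-112 + N) (u(N) = N*(N - 112) = N*(-112 + N))
U = -⅙ (U = 1/(-6) = -⅙ ≈ -0.16667)
A(B) = 7505 (A(B) = (66 - ⅙)*(55 + 59) = (395/6)*114 = 7505)
√(u(33) + A(-30)) = √(33*(-112 + 33) + 7505) = √(33*(-79) + 7505) = √(-2607 + 7505) = √4898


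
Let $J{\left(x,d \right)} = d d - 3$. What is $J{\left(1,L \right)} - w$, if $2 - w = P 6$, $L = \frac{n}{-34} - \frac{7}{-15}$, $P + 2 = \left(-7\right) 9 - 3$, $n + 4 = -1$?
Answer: $- \frac{107323331}{260100} \approx -412.62$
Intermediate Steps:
$n = -5$ ($n = -4 - 1 = -5$)
$P = -68$ ($P = -2 - 66 = -68$)
$L = \frac{313}{510}$ ($L = - \frac{5}{-34} - \frac{7}{-15} = \left(-5\right) \left(- \frac{1}{34}\right) - - \frac{7}{15} = \frac{5}{34} + \frac{7}{15} = \frac{313}{510} \approx 0.61373$)
$J{\left(x,d \right)} = -3 + d^{2}$ ($J{\left(x,d \right)} = d^{2} - 3 = -3 + d^{2}$)
$w = 410$ ($w = 2 - \left(-68\right) 6 = 2 - -408 = 2 + 408 = 410$)
$J{\left(1,L \right)} - w = \left(-3 + \left(\frac{313}{510}\right)^{2}\right) - 410 = \left(-3 + \frac{97969}{260100}\right) - 410 = - \frac{682331}{260100} - 410 = - \frac{107323331}{260100}$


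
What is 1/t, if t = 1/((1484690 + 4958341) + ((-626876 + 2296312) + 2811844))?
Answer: 10924311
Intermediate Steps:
t = 1/10924311 (t = 1/(6443031 + (1669436 + 2811844)) = 1/(6443031 + 4481280) = 1/10924311 ≈ 9.1539e-8)
1/t = 1/(1/10924311) = 10924311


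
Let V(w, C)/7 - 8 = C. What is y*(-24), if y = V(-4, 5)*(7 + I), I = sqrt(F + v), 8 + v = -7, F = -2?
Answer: -15288 - 2184*I*sqrt(17) ≈ -15288.0 - 9004.9*I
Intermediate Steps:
v = -15 (v = -8 - 7 = -15)
I = I*sqrt(17) (I = sqrt(-2 - 15) = sqrt(-17) = I*sqrt(17) ≈ 4.1231*I)
V(w, C) = 56 + 7*C
y = 637 + 91*I*sqrt(17) (y = (56 + 7*5)*(7 + I*sqrt(17)) = (56 + 35)*(7 + I*sqrt(17)) = 91*(7 + I*sqrt(17)) = 637 + 91*I*sqrt(17) ≈ 637.0 + 375.2*I)
y*(-24) = (637 + 91*I*sqrt(17))*(-24) = -15288 - 2184*I*sqrt(17)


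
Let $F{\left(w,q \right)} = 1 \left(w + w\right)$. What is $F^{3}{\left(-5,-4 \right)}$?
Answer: $-1000$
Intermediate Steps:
$F{\left(w,q \right)} = 2 w$ ($F{\left(w,q \right)} = 1 \cdot 2 w = 2 w$)
$F^{3}{\left(-5,-4 \right)} = \left(2 \left(-5\right)\right)^{3} = \left(-10\right)^{3} = -1000$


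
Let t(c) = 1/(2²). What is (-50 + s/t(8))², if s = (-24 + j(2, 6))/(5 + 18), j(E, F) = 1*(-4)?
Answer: 1592644/529 ≈ 3010.7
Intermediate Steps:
j(E, F) = -4
t(c) = ¼ (t(c) = 1/4 = ¼)
s = -28/23 (s = (-24 - 4)/(5 + 18) = -28/23 ≈ -1.2174)
(-50 + s/t(8))² = (-50 - 28/(23*¼))² = (-50 - 28/23*4)² = (-50 - 112/23)² = (-1262/23)² = 1592644/529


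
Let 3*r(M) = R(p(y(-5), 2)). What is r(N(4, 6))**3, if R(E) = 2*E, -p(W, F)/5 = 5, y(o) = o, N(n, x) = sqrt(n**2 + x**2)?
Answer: -125000/27 ≈ -4629.6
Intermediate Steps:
p(W, F) = -25 (p(W, F) = -5*5 = -25)
r(M) = -50/3 (r(M) = (2*(-25))/3 = (1/3)*(-50) = -50/3)
r(N(4, 6))**3 = (-50/3)**3 = -125000/27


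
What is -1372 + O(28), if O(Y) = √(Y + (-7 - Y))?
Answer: -1372 + I*√7 ≈ -1372.0 + 2.6458*I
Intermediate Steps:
O(Y) = I*√7 (O(Y) = √(-7) = I*√7)
-1372 + O(28) = -1372 + I*√7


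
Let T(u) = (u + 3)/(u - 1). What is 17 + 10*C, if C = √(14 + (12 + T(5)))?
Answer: 17 + 20*√7 ≈ 69.915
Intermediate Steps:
T(u) = (3 + u)/(-1 + u)
C = 2*√7 (C = √(14 + (12 + (3 + 5)/(-1 + 5))) = √(14 + (12 + 8/4)) = √(14 + (12 + (¼)*8)) = √(14 + (12 + 2)) = √(14 + 14) = √28 = 2*√7 ≈ 5.2915)
17 + 10*C = 17 + 10*(2*√7) = 17 + 20*√7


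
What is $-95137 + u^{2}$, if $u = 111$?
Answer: $-82816$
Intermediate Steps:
$-95137 + u^{2} = -95137 + 111^{2} = -95137 + 12321 = -82816$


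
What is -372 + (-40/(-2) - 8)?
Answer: -360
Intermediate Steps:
-372 + (-40/(-2) - 8) = -372 + (-40*(-1)/2 - 8) = -372 + (-10*(-2) - 8) = -372 + (20 - 8) = -372 + 12 = -360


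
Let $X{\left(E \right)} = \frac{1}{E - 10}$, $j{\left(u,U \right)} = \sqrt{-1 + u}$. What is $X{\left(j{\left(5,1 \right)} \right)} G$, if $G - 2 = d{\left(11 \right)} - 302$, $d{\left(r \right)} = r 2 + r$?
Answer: $\frac{267}{8} \approx 33.375$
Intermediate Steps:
$X{\left(E \right)} = \frac{1}{-10 + E}$
$d{\left(r \right)} = 3 r$ ($d{\left(r \right)} = 2 r + r = 3 r$)
$G = -267$ ($G = 2 + \left(3 \cdot 11 - 302\right) = 2 + \left(33 - 302\right) = 2 - 269 = -267$)
$X{\left(j{\left(5,1 \right)} \right)} G = \frac{1}{-10 + \sqrt{-1 + 5}} \left(-267\right) = \frac{1}{-10 + \sqrt{4}} \left(-267\right) = \frac{1}{-10 + 2} \left(-267\right) = \frac{1}{-8} \left(-267\right) = \left(- \frac{1}{8}\right) \left(-267\right) = \frac{267}{8}$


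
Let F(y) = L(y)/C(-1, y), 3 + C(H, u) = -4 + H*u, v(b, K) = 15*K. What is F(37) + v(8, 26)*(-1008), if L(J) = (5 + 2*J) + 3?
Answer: -8648681/22 ≈ -3.9312e+5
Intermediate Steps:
L(J) = 8 + 2*J
C(H, u) = -7 + H*u (C(H, u) = -3 + (-4 + H*u) = -7 + H*u)
F(y) = (8 + 2*y)/(-7 - y)
F(37) + v(8, 26)*(-1008) = 2*(-4 - 1*37)/(7 + 37) + (15*26)*(-1008) = 2*(-4 - 37)/44 + 390*(-1008) = 2*(1/44)*(-41) - 393120 = -41/22 - 393120 = -8648681/22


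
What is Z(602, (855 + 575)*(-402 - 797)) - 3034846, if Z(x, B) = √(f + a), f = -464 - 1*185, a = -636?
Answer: -3034846 + I*√1285 ≈ -3.0348e+6 + 35.847*I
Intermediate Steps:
f = -649 (f = -464 - 185 = -649)
Z(x, B) = I*√1285 (Z(x, B) = √(-649 - 636) = √(-1285) = I*√1285)
Z(602, (855 + 575)*(-402 - 797)) - 3034846 = I*√1285 - 3034846 = -3034846 + I*√1285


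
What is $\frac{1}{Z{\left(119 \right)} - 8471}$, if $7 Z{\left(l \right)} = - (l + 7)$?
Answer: $- \frac{1}{8489} \approx -0.0001178$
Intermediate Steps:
$Z{\left(l \right)} = -1 - \frac{l}{7}$ ($Z{\left(l \right)} = \frac{\left(-1\right) \left(l + 7\right)}{7} = \frac{\left(-1\right) \left(7 + l\right)}{7} = \frac{-7 - l}{7} = -1 - \frac{l}{7}$)
$\frac{1}{Z{\left(119 \right)} - 8471} = \frac{1}{\left(-1 - 17\right) - 8471} = \frac{1}{-18 - 8471} = \frac{1}{-8489} = - \frac{1}{8489}$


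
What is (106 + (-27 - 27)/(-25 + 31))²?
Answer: 9409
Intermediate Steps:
(106 + (-27 - 27)/(-25 + 31))² = (106 - 54/6)² = (106 - 54*⅙)² = (106 - 9)² = 97² = 9409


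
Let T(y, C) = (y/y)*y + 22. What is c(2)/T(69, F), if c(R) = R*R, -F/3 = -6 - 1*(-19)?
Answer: 4/91 ≈ 0.043956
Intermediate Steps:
F = -39 (F = -3*(-6 - 1*(-19)) = -3*(-6 + 19) = -3*13 = -39)
T(y, C) = 22 + y (T(y, C) = 1*y + 22 = y + 22 = 22 + y)
c(R) = R**2
c(2)/T(69, F) = 2**2/(22 + 69) = 4/91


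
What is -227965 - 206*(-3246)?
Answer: 440711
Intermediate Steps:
-227965 - 206*(-3246) = -227965 - 1*(-668676) = -227965 + 668676 = 440711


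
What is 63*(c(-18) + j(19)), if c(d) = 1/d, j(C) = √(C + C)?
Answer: -7/2 + 63*√38 ≈ 384.86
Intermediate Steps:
j(C) = √2*√C (j(C) = √(2*C) = √2*√C)
63*(c(-18) + j(19)) = 63*(1/(-18) + √2*√19) = 63*(-1/18 + √38) = -7/2 + 63*√38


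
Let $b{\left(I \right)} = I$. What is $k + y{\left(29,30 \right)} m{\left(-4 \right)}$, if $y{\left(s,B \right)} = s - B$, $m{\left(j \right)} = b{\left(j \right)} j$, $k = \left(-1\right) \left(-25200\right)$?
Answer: $25184$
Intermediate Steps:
$k = 25200$
$m{\left(j \right)} = j^{2}$ ($m{\left(j \right)} = j j = j^{2}$)
$k + y{\left(29,30 \right)} m{\left(-4 \right)} = 25200 + \left(29 - 30\right) \left(-4\right)^{2} = 25200 + \left(29 - 30\right) 16 = 25200 - 16 = 25184$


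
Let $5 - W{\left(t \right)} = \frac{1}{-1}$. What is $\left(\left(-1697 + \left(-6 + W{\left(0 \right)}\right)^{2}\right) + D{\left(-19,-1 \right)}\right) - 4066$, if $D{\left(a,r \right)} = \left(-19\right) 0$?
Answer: $-5763$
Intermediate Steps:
$D{\left(a,r \right)} = 0$
$W{\left(t \right)} = 6$ ($W{\left(t \right)} = 5 - \frac{1}{-1} = 5 - -1 = 5 + 1 = 6$)
$\left(\left(-1697 + \left(-6 + W{\left(0 \right)}\right)^{2}\right) + D{\left(-19,-1 \right)}\right) - 4066 = \left(\left(-1697 + \left(-6 + 6\right)^{2}\right) + 0\right) - 4066 = \left(\left(-1697 + 0^{2}\right) + 0\right) - 4066 = \left(\left(-1697 + 0\right) + 0\right) - 4066 = \left(-1697 + 0\right) - 4066 = -1697 - 4066 = -5763$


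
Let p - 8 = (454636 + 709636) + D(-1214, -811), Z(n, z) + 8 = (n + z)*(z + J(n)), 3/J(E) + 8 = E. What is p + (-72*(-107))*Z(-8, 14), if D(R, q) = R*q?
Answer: 2725671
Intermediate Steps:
J(E) = 3/(-8 + E)
Z(n, z) = -8 + (n + z)*(z + 3/(-8 + n))
p = 2148834 (p = 8 + ((454636 + 709636) - 1214*(-811)) = 8 + (1164272 + 984554) = 8 + 2148826 = 2148834)
p + (-72*(-107))*Z(-8, 14) = 2148834 + (-72*(-107))*((3*(-8) + 3*14 + (-8 - 8)*(-8 + 14² - 8*14))/(-8 - 8)) = 2148834 + 7704*((-24 + 42 - 16*(-8 + 196 - 112))/(-16)) = 2148834 + 7704*(-(-24 + 42 - 16*76)/16) = 2148834 + 7704*(-(-24 + 42 - 1216)/16) = 2148834 + 7704*(-1/16*(-1198)) = 2148834 + 7704*(599/8) = 2148834 + 576837 = 2725671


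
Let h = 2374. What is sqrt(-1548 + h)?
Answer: sqrt(826) ≈ 28.740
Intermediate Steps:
sqrt(-1548 + h) = sqrt(-1548 + 2374) = sqrt(826)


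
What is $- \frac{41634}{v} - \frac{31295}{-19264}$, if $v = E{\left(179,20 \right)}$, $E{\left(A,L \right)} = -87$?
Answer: $\frac{268253347}{558656} \approx 480.18$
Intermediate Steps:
$v = -87$
$- \frac{41634}{v} - \frac{31295}{-19264} = - \frac{41634}{-87} - \frac{31295}{-19264} = \left(-41634\right) \left(- \frac{1}{87}\right) - - \frac{31295}{19264} = \frac{13878}{29} + \frac{31295}{19264} = \frac{268253347}{558656}$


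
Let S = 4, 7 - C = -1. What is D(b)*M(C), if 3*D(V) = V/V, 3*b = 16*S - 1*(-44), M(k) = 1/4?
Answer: 1/12 ≈ 0.083333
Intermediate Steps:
C = 8 (C = 7 - 1*(-1) = 7 + 1 = 8)
M(k) = ¼ (M(k) = 1*(¼) = ¼)
b = 36 (b = (16*4 - 1*(-44))/3 = (64 + 44)/3 = (⅓)*108 = 36)
D(V) = ⅓ (D(V) = (V/V)/3 = (⅓)*1 = ⅓)
D(b)*M(C) = (⅓)*(¼) = 1/12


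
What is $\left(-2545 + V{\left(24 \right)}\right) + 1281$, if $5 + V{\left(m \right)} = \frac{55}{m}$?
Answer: $- \frac{30401}{24} \approx -1266.7$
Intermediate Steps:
$V{\left(m \right)} = -5 + \frac{55}{m}$
$\left(-2545 + V{\left(24 \right)}\right) + 1281 = \left(-2545 - \left(5 - \frac{55}{24}\right)\right) + 1281 = \left(-2545 + \left(-5 + 55 \cdot \frac{1}{24}\right)\right) + 1281 = \left(-2545 + \left(-5 + \frac{55}{24}\right)\right) + 1281 = \left(-2545 - \frac{65}{24}\right) + 1281 = - \frac{61145}{24} + 1281 = - \frac{30401}{24}$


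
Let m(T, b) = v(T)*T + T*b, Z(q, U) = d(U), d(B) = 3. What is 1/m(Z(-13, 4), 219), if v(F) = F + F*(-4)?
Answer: 1/630 ≈ 0.0015873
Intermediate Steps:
Z(q, U) = 3
v(F) = -3*F (v(F) = F - 4*F = -3*F)
m(T, b) = -3*T² + T*b (m(T, b) = (-3*T)*T + T*b = -3*T² + T*b)
1/m(Z(-13, 4), 219) = 1/(3*(219 - 3*3)) = 1/(3*(219 - 9)) = 1/(3*210) = 1/630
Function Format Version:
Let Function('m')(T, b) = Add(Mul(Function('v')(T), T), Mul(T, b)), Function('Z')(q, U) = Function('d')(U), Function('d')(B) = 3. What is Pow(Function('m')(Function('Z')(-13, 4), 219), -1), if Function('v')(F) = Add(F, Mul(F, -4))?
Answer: Rational(1, 630) ≈ 0.0015873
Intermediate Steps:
Function('Z')(q, U) = 3
Function('v')(F) = Mul(-3, F) (Function('v')(F) = Add(F, Mul(-4, F)) = Mul(-3, F))
Function('m')(T, b) = Add(Mul(-3, Pow(T, 2)), Mul(T, b)) (Function('m')(T, b) = Add(Mul(Mul(-3, T), T), Mul(T, b)) = Add(Mul(-3, Pow(T, 2)), Mul(T, b)))
Pow(Function('m')(Function('Z')(-13, 4), 219), -1) = Pow(Mul(3, Add(219, Mul(-3, 3))), -1) = Pow(Mul(3, Add(219, -9)), -1) = Pow(Mul(3, 210), -1) = Pow(630, -1) = Rational(1, 630)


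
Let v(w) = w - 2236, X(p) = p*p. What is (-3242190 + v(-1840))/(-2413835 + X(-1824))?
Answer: -3246266/913141 ≈ -3.5551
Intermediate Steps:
X(p) = p²
v(w) = -2236 + w
(-3242190 + v(-1840))/(-2413835 + X(-1824)) = (-3242190 + (-2236 - 1840))/(-2413835 + (-1824)²) = (-3242190 - 4076)/(-2413835 + 3326976) = -3246266/913141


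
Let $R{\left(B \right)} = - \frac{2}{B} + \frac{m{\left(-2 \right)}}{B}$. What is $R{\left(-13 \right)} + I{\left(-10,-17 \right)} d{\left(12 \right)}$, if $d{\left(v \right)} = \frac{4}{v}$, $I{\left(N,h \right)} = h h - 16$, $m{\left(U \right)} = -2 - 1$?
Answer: $\frac{1188}{13} \approx 91.385$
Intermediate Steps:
$m{\left(U \right)} = -3$
$I{\left(N,h \right)} = -16 + h^{2}$ ($I{\left(N,h \right)} = h^{2} - 16 = -16 + h^{2}$)
$R{\left(B \right)} = - \frac{5}{B}$ ($R{\left(B \right)} = - \frac{2}{B} - \frac{3}{B} = - \frac{5}{B}$)
$R{\left(-13 \right)} + I{\left(-10,-17 \right)} d{\left(12 \right)} = - \frac{5}{-13} + \left(-16 + \left(-17\right)^{2}\right) \frac{4}{12} = \left(-5\right) \left(- \frac{1}{13}\right) + \left(-16 + 289\right) 4 \cdot \frac{1}{12} = \frac{5}{13} + 273 \cdot \frac{1}{3} = \frac{5}{13} + 91 = \frac{1188}{13}$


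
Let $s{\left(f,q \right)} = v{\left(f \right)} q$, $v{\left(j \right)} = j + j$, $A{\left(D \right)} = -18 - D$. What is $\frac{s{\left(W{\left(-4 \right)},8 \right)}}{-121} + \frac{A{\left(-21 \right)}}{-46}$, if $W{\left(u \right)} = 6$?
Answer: $- \frac{4779}{5566} \approx -0.85861$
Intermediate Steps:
$v{\left(j \right)} = 2 j$
$s{\left(f,q \right)} = 2 f q$
$\frac{s{\left(W{\left(-4 \right)},8 \right)}}{-121} + \frac{A{\left(-21 \right)}}{-46} = \frac{2 \cdot 6 \cdot 8}{-121} + \frac{-18 - -21}{-46} = 96 \left(- \frac{1}{121}\right) + \left(-18 + 21\right) \left(- \frac{1}{46}\right) = - \frac{96}{121} + 3 \left(- \frac{1}{46}\right) = - \frac{96}{121} - \frac{3}{46} = - \frac{4779}{5566}$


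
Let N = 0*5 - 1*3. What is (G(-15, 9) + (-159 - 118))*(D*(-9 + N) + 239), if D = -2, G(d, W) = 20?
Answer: -67591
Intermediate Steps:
N = -3 (N = 0 - 3 = -3)
(G(-15, 9) + (-159 - 118))*(D*(-9 + N) + 239) = (20 + (-159 - 118))*(-2*(-9 - 3) + 239) = (20 - 277)*(-2*(-12) + 239) = -257*(24 + 239) = -257*263 = -67591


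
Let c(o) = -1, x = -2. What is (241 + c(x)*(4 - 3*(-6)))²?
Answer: 47961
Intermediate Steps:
(241 + c(x)*(4 - 3*(-6)))² = (241 - (4 - 3*(-6)))² = (241 - (4 + 18))² = (241 - 1*22)² = (241 - 22)² = 219² = 47961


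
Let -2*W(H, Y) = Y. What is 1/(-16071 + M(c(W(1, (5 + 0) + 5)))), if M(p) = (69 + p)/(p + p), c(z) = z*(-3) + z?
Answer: -20/321341 ≈ -6.2239e-5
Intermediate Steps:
W(H, Y) = -Y/2
c(z) = -2*z (c(z) = -3*z + z = -2*z)
M(p) = (69 + p)/(2*p) (M(p) = (69 + p)/((2*p)) = (69 + p)*(1/(2*p)) = (69 + p)/(2*p))
1/(-16071 + M(c(W(1, (5 + 0) + 5)))) = 1/(-16071 + (69 - (-1)*((5 + 0) + 5))/(2*((-(-1)*((5 + 0) + 5))))) = 1/(-16071 + (69 - (-1)*(5 + 5))/(2*((-(-1)*(5 + 5))))) = 1/(-16071 + (69 - (-1)*10)/(2*((-(-1)*10)))) = 1/(-16071 + (69 - 2*(-5))/(2*((-2*(-5))))) = 1/(-16071 + (1/2)*(69 + 10)/10) = 1/(-16071 + (1/2)*(1/10)*79) = 1/(-16071 + 79/20) = 1/(-321341/20) = -20/321341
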